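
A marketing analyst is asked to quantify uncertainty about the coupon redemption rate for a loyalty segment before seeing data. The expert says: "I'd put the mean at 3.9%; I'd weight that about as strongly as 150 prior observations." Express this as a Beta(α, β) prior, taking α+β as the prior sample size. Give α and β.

α = 5.85, β = 144.15

Under the effective-sample-size interpretation, Beta(α, β) has prior mean α/(α+β) and prior sample size α+β.
So α+β = 150 and α/(α+β) = 0.039, giving α = 0.039·150 = 5.85 and β = 150 − 5.85 = 144.15.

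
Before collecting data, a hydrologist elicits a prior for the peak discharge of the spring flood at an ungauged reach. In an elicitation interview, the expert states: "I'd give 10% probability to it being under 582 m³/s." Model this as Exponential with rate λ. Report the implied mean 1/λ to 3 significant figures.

P(T < 582.0) = 1 − e^(−λ·582.0) = 0.1, so λ = −ln(1−0.1)/582.0 = −ln(0.9)/582.0 = 0.000181.
Mean = 1/λ = 5520 m³/s.

mean ≈ 5520 m³/s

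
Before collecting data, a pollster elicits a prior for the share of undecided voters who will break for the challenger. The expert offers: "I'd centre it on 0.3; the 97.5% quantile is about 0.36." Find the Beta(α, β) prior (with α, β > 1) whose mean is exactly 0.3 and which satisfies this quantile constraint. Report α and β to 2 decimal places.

α ≈ 70.52, β ≈ 164.55

With mean 0.3 fixed, write α = 0.3s, β = 0.7s where s = α+β.
Need P(θ < 0.36) = 0.975 under Beta(0.3s, 0.7s). Normal approximation: (q−m)/√(m(1−m)/s) ≈ z_{0.975} = 1.96, so s ≈ 0.3·0.7·(1.96)²/(0.36−0.3)² = 224.1.
At s = 224.1: P(θ<0.36) ≈ 0.972. Adjusting to match 0.975 gives s ≈ 235.07.
So α = 0.3·235.07 ≈ 70.52, β = 0.7·235.07 ≈ 164.55.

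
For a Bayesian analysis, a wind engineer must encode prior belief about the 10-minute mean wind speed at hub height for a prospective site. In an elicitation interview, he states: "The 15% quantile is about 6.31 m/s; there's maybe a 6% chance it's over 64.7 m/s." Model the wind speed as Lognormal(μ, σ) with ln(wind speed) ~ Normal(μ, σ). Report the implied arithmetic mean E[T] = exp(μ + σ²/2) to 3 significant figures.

If T ~ Lognormal(μ,σ) then ln T ~ Normal(μ,σ), so the p-quantile of ln T is μ + z_p·σ.
ln(6.31) = 1.842 and ln(64.7) = 4.17; z_{0.15} = -1.036, z_{0.94} = 1.555.
σ = (4.17 − 1.842)/(1.555 − (-1.036)) = 0.898.
μ = 1.842 − (-1.036)·0.898 = 2.773.
E[T] = exp(μ + σ²/2) = exp(2.773 + 0.4035) = 24 m/s.

E[T] ≈ 24 m/s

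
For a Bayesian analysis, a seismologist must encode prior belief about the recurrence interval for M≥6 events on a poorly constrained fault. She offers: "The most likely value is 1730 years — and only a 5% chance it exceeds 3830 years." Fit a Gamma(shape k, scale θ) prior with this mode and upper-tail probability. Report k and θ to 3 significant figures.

Gamma(k,θ) with k>1 has mode (k−1)θ, so θ = 1730/(k−1).
Need P(X < 3830) = 0.95 with θ tied to k this way. Start at k = 2, θ = 1730: P(X<3830) ≈ 0.649.
Too low — raise k to concentrate. Iterating converges to k ≈ 5.35.
Then θ = 1730/(5.35−1) ≈ 397.

k ≈ 5.35, θ ≈ 397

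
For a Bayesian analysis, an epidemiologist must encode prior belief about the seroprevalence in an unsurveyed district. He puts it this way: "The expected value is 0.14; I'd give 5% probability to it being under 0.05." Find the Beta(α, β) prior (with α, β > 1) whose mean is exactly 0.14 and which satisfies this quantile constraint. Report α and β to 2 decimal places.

With mean 0.14 fixed, write α = 0.14s, β = 0.86s where s = α+β.
Need P(θ < 0.05) = 0.05 under Beta(0.14s, 0.86s). Normal approximation: (q−m)/√(m(1−m)/s) ≈ z_{0.05} = -1.64, so s ≈ 0.14·0.86·(-1.64)²/(0.05−0.14)² = 40.2.
At s = 40.2: P(θ<0.05) ≈ 0.021. Adjusting to match 0.05 gives s ≈ 27.65.
So α = 0.14·27.65 ≈ 3.87, β = 0.86·27.65 ≈ 23.77.

α ≈ 3.87, β ≈ 23.77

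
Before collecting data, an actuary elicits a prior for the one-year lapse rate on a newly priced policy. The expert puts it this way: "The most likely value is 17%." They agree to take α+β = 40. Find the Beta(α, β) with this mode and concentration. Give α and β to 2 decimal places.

For α,β > 1 the Beta mode is (α−1)/(α+β−2). With α+β = 40, the mode is (α−1)/38.
Set (α−1)/38 = 0.17 → α = 1 + 0.17·38 = 7.46.
β = 40 − α = 32.54.

α = 7.46, β = 32.54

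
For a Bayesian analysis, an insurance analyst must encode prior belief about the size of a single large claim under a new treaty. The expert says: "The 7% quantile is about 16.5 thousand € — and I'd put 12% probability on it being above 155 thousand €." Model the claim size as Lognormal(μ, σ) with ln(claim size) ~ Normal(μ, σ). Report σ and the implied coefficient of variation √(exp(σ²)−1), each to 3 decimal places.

If T ~ Lognormal(μ,σ) then ln T ~ Normal(μ,σ), so the p-quantile of ln T is μ + z_p·σ.
ln(16.5) = 2.803 and ln(155) = 5.043; z_{0.07} = -1.476, z_{0.88} = 1.175.
σ = (5.043 − 2.803)/(1.175 − (-1.476)) = 0.845.
μ = 2.803 − (-1.476)·0.845 = 4.050.
CV = √(exp(σ²)−1) = √(exp(0.7141)−1) = 1.021.

σ ≈ 0.845, CV ≈ 1.021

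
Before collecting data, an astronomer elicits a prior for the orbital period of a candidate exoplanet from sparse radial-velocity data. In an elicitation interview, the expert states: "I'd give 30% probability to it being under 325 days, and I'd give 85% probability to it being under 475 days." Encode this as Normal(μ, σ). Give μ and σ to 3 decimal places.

μ = 375.396, σ = 96.102

For Normal(μ,σ), the p-quantile is μ + z_p·σ. Here z_{0.3} = -0.5244, z_{0.85} = 1.036.
So 325 = μ − 0.5244σ and 475 = μ + 1.036σ.
Subtracting: σ = (475 − 325)/(1.036 − (-0.5244)) = 96.102.
Then μ = 325 − (-0.5244)·96.102 = 375.396.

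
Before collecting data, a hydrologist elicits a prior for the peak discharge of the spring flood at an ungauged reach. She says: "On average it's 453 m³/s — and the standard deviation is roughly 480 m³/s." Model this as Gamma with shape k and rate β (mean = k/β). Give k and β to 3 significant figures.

k ≈ 0.891, β ≈ 0.00197

For Gamma(k, rate β): mean = k/β, variance = k/β², so CV = 1/√k.
CV = SD/mean = 480/453 = 1.06, hence k = 1/CV² = 0.891.
Then β = k/mean = 0.891/453 = 0.00197.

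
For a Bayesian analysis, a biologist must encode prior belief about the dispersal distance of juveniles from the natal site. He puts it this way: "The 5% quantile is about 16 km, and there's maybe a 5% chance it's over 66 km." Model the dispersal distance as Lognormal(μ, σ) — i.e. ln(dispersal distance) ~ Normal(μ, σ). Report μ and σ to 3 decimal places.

μ ≈ 3.481, σ ≈ 0.431

If T ~ Lognormal(μ,σ) then ln T ~ Normal(μ,σ), so the p-quantile of ln T is μ + z_p·σ.
ln(16) = 2.773 and ln(66) = 4.19; z_{0.05} = -1.645, z_{0.95} = 1.645.
σ = (4.19 − 2.773)/(1.645 − (-1.645)) = 0.431.
μ = 2.773 − (-1.645)·0.431 = 3.481.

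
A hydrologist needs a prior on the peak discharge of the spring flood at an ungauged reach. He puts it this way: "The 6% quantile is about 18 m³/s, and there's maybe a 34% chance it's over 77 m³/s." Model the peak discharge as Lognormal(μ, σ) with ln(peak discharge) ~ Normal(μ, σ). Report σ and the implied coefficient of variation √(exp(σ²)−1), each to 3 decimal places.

If T ~ Lognormal(μ,σ) then ln T ~ Normal(μ,σ), so the p-quantile of ln T is μ + z_p·σ.
ln(18) = 2.89 and ln(77) = 4.344; z_{0.06} = -1.555, z_{0.66} = 0.4125.
σ = (4.344 − 2.89)/(0.4125 − (-1.555)) = 0.739.
μ = 2.89 − (-1.555)·0.739 = 4.039.
CV = √(exp(σ²)−1) = √(exp(0.5459)−1) = 0.852.

σ ≈ 0.739, CV ≈ 0.852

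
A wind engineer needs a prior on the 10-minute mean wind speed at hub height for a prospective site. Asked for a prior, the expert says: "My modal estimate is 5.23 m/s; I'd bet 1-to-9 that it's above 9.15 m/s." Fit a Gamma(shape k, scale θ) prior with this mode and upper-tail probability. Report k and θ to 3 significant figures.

k ≈ 7.07, θ ≈ 0.862

Gamma(k,θ) with k>1 has mode (k−1)θ, so θ = 5.23/(k−1).
Need P(X < 9.15) = 0.9 with θ tied to k this way. Start at k = 2, θ = 5.23: P(X<9.15) ≈ 0.522.
Too low — raise k to concentrate. Iterating converges to k ≈ 7.07.
Then θ = 5.23/(7.07−1) ≈ 0.862.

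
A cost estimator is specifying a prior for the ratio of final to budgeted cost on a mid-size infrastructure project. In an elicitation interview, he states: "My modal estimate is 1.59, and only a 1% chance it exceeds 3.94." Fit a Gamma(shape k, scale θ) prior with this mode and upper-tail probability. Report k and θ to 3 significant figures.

k ≈ 6.71, θ ≈ 0.278

Gamma(k,θ) with k>1 has mode (k−1)θ, so θ = 1.59/(k−1).
Need P(X < 3.94) = 0.99 with θ tied to k this way. Start at k = 2, θ = 1.59: P(X<3.94) ≈ 0.708.
Too low — raise k to concentrate. Iterating converges to k ≈ 6.71.
Then θ = 1.59/(6.71−1) ≈ 0.278.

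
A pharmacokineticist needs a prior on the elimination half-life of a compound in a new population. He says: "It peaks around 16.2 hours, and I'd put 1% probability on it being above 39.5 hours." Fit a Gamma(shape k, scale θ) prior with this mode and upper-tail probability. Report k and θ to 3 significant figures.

k ≈ 6.94, θ ≈ 2.73

Gamma(k,θ) with k>1 has mode (k−1)θ, so θ = 16.2/(k−1).
Need P(X < 39.5) = 0.99 with θ tied to k this way. Start at k = 2, θ = 16.2: P(X<39.5) ≈ 0.700.
Too low — raise k to concentrate. Iterating converges to k ≈ 6.94.
Then θ = 16.2/(6.94−1) ≈ 2.73.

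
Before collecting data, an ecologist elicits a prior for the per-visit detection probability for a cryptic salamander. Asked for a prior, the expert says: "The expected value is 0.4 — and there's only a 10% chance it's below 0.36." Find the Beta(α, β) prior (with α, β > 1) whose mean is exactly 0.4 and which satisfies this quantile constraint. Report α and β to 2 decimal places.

α ≈ 97.53, β ≈ 146.29

With mean 0.4 fixed, write α = 0.4s, β = 0.6s where s = α+β.
Need P(θ < 0.36) = 0.1 under Beta(0.4s, 0.6s). Normal approximation: (q−m)/√(m(1−m)/s) ≈ z_{0.1} = -1.28, so s ≈ 0.4·0.6·(-1.28)²/(0.36−0.4)² = 246.4.
At s = 246.4: P(θ<0.36) ≈ 0.099. Adjusting to match 0.1 gives s ≈ 243.82.
So α = 0.4·243.82 ≈ 97.53, β = 0.6·243.82 ≈ 146.29.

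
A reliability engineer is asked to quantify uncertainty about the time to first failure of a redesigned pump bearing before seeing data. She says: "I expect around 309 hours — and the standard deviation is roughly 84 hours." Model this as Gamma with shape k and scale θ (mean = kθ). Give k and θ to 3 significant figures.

k ≈ 13.5, θ ≈ 22.8

For Gamma(k, scale θ): mean = kθ, variance = kθ², so CV = 1/√k.
CV = SD/mean = 84/309 = 0.2718, hence k = 1/CV² = 13.5.
Then θ = mean/k = 309/13.5 = 22.8.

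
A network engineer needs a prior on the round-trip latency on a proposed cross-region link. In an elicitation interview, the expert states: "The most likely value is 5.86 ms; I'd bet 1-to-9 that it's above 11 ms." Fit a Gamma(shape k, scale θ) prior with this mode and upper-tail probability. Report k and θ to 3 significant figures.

k ≈ 5.82, θ ≈ 1.22

Gamma(k,θ) with k>1 has mode (k−1)θ, so θ = 5.86/(k−1).
Need P(X < 11) = 0.9 with θ tied to k this way. Start at k = 2, θ = 5.86: P(X<11) ≈ 0.560.
Too low — raise k to concentrate. Iterating converges to k ≈ 5.82.
Then θ = 5.86/(5.82−1) ≈ 1.22.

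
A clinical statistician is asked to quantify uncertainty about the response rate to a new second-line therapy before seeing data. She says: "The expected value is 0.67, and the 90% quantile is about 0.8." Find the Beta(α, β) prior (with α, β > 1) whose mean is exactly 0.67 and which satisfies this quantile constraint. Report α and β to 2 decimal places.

α ≈ 13.22, β ≈ 6.51

With mean 0.67 fixed, write α = 0.67s, β = 0.33s where s = α+β.
Need P(θ < 0.8) = 0.9 under Beta(0.67s, 0.33s). Normal approximation: (q−m)/√(m(1−m)/s) ≈ z_{0.9} = 1.28, so s ≈ 0.67·0.33·(1.28)²/(0.8−0.67)² = 21.5.
At s = 21.5: P(θ<0.8) ≈ 0.910. Adjusting to match 0.9 gives s ≈ 19.73.
So α = 0.67·19.73 ≈ 13.22, β = 0.33·19.73 ≈ 6.51.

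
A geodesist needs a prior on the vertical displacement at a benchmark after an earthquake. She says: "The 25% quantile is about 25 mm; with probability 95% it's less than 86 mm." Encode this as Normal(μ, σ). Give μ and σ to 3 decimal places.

μ = 42.739, σ = 26.301

For Normal(μ,σ), the p-quantile is μ + z_p·σ. Here z_{0.25} = -0.6745, z_{0.95} = 1.645.
So 25 = μ − 0.6745σ and 86 = μ + 1.645σ.
Subtracting: σ = (86 − 25)/(1.645 − (-0.6745)) = 26.301.
Then μ = 25 − (-0.6745)·26.301 = 42.739.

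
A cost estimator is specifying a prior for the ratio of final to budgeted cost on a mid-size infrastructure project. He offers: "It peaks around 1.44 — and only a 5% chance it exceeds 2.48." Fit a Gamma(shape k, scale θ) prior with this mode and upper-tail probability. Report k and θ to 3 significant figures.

k ≈ 10.4, θ ≈ 0.152

Gamma(k,θ) with k>1 has mode (k−1)θ, so θ = 1.44/(k−1).
Need P(X < 2.48) = 0.95 with θ tied to k this way. Start at k = 2, θ = 1.44: P(X<2.48) ≈ 0.514.
Too low — raise k to concentrate. Iterating converges to k ≈ 10.4.
Then θ = 1.44/(10.4−1) ≈ 0.152.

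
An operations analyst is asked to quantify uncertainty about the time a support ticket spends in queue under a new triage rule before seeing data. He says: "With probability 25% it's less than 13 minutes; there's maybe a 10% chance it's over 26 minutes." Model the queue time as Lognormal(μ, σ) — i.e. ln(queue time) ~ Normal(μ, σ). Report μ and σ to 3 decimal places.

μ ≈ 2.804, σ ≈ 0.354

If T ~ Lognormal(μ,σ) then ln T ~ Normal(μ,σ), so the p-quantile of ln T is μ + z_p·σ.
ln(13) = 2.565 and ln(26) = 3.258; z_{0.25} = -0.6745, z_{0.9} = 1.282.
σ = (3.258 − 2.565)/(1.282 − (-0.6745)) = 0.354.
μ = 2.565 − (-0.6745)·0.354 = 2.804.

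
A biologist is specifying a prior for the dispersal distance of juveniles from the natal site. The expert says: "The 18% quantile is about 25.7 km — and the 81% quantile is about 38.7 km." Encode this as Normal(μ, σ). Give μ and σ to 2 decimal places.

For Normal(μ,σ), the p-quantile is μ + z_p·σ. Here z_{0.18} = -0.9154, z_{0.81} = 0.8779.
So 25.7 = μ − 0.9154σ and 38.7 = μ + 0.8779σ.
Subtracting: σ = (38.7 − 25.7)/(0.8779 − (-0.9154)) = 7.25.
Then μ = 25.7 − (-0.9154)·7.25 = 32.34.

μ = 32.34, σ = 7.25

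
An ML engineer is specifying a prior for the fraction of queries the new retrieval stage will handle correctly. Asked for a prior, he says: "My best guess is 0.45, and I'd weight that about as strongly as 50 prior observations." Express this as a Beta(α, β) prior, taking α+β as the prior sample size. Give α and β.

α = 22.5, β = 27.5

Under the effective-sample-size interpretation, Beta(α, β) has prior mean α/(α+β) and prior sample size α+β.
So α+β = 50 and α/(α+β) = 0.45, giving α = 0.45·50 = 22.5 and β = 50 − 22.5 = 27.5.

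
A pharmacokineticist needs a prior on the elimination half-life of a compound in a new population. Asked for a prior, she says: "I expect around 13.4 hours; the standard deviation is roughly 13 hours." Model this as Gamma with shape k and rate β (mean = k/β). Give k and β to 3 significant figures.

For Gamma(k, rate β): mean = k/β, variance = k/β², so CV = 1/√k.
CV = SD/mean = 13/13.4 = 0.9701, hence k = 1/CV² = 1.06.
Then β = k/mean = 1.06/13.4 = 0.0793.

k ≈ 1.06, β ≈ 0.0793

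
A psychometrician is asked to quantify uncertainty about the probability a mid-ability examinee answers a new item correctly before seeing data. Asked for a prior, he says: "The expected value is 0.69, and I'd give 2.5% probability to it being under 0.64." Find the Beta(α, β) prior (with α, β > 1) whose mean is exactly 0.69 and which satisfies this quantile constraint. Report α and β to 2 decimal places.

α ≈ 235.59, β ≈ 105.85

With mean 0.69 fixed, write α = 0.69s, β = 0.31s where s = α+β.
Need P(θ < 0.64) = 0.025 under Beta(0.69s, 0.31s). Normal approximation: (q−m)/√(m(1−m)/s) ≈ z_{0.025} = -1.96, so s ≈ 0.69·0.31·(-1.96)²/(0.64−0.69)² = 328.7.
At s = 328.7: P(θ<0.64) ≈ 0.027. Adjusting to match 0.025 gives s ≈ 341.44.
So α = 0.69·341.44 ≈ 235.59, β = 0.31·341.44 ≈ 105.85.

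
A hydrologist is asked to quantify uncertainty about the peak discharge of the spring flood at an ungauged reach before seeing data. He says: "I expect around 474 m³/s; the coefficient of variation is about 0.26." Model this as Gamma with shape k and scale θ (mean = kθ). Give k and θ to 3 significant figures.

k ≈ 14.8, θ ≈ 32

For Gamma(k, scale θ): mean = kθ, variance = kθ², so CV = 1/√k.
CV = 0.26, hence k = 1/CV² = 14.8.
Then θ = mean/k = 474/14.8 = 32.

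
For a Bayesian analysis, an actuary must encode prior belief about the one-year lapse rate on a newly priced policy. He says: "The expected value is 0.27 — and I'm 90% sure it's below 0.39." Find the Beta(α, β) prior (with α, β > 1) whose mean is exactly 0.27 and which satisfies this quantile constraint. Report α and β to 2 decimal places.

α ≈ 6.36, β ≈ 17.20

With mean 0.27 fixed, write α = 0.27s, β = 0.73s where s = α+β.
Need P(θ < 0.39) = 0.9 under Beta(0.27s, 0.73s). Normal approximation: (q−m)/√(m(1−m)/s) ≈ z_{0.9} = 1.28, so s ≈ 0.27·0.73·(1.28)²/(0.39−0.27)² = 22.5.
At s = 22.5: P(θ<0.39) ≈ 0.895. Adjusting to match 0.9 gives s ≈ 23.57.
So α = 0.27·23.57 ≈ 6.36, β = 0.73·23.57 ≈ 17.20.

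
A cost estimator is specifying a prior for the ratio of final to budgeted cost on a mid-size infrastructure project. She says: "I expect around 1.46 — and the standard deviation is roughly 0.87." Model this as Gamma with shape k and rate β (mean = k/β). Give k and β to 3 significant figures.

For Gamma(k, rate β): mean = k/β, variance = k/β², so CV = 1/√k.
CV = SD/mean = 0.87/1.46 = 0.5959, hence k = 1/CV² = 2.82.
Then β = k/mean = 2.82/1.46 = 1.93.

k ≈ 2.82, β ≈ 1.93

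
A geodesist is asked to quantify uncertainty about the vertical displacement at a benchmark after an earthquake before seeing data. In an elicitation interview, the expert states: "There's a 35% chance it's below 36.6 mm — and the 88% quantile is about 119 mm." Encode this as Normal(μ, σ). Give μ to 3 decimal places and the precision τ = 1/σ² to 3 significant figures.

μ = 56.949, τ = 0.000359

For Normal(μ,σ), the p-quantile is μ + z_p·σ. Here z_{0.35} = -0.3853, z_{0.88} = 1.175.
So 36.6 = μ − 0.3853σ and 119 = μ + 1.175σ.
Subtracting: σ = (119 − 36.6)/(1.175 − (-0.3853)) = 52.810.
Then μ = 36.6 − (-0.3853)·52.810 = 56.949.
Precision τ = 1/σ² = 1/52.81² = 0.000359.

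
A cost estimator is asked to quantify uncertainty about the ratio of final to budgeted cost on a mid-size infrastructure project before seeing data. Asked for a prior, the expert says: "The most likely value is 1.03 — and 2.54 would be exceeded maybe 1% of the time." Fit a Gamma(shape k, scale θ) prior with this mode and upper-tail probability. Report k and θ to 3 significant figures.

k ≈ 6.78, θ ≈ 0.178

Gamma(k,θ) with k>1 has mode (k−1)θ, so θ = 1.03/(k−1).
Need P(X < 2.54) = 0.99 with θ tied to k this way. Start at k = 2, θ = 1.03: P(X<2.54) ≈ 0.706.
Too low — raise k to concentrate. Iterating converges to k ≈ 6.78.
Then θ = 1.03/(6.78−1) ≈ 0.178.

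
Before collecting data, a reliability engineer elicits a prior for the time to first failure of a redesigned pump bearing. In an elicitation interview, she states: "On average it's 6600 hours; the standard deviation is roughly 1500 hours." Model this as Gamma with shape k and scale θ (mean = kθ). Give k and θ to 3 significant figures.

k ≈ 19.4, θ ≈ 341

For Gamma(k, scale θ): mean = kθ, variance = kθ², so CV = 1/√k.
CV = SD/mean = 1500/6600 = 0.2273, hence k = 1/CV² = 19.4.
Then θ = mean/k = 6600/19.4 = 341.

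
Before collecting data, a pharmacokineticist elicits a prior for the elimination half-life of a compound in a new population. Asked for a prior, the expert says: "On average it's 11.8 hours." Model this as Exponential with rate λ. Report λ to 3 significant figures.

Exponential mean = 1/λ, so λ = 1/11.8 = 0.0847.

λ ≈ 0.0847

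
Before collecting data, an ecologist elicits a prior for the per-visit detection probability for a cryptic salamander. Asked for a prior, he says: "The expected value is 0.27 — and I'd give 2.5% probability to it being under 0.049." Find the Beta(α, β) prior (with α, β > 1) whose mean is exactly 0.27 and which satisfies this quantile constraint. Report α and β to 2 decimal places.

α ≈ 2.31, β ≈ 6.24

With mean 0.27 fixed, write α = 0.27s, β = 0.73s where s = α+β.
Need P(θ < 0.049) = 0.025 under Beta(0.27s, 0.73s). Normal approximation: (q−m)/√(m(1−m)/s) ≈ z_{0.025} = -1.96, so s ≈ 0.27·0.73·(-1.96)²/(0.049−0.27)² = 15.5.
At s = 15.5: P(θ<0.049) ≈ 0.003. Adjusting to match 0.025 gives s ≈ 8.55.
So α = 0.27·8.55 ≈ 2.31, β = 0.73·8.55 ≈ 6.24.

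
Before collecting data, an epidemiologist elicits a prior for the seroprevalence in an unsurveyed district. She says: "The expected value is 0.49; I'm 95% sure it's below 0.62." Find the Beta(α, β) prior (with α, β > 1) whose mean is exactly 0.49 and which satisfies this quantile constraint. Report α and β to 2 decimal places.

α ≈ 19.26, β ≈ 20.05

With mean 0.49 fixed, write α = 0.49s, β = 0.51s where s = α+β.
Need P(θ < 0.62) = 0.95 under Beta(0.49s, 0.51s). Normal approximation: (q−m)/√(m(1−m)/s) ≈ z_{0.95} = 1.64, so s ≈ 0.49·0.51·(1.64)²/(0.62−0.49)² = 40.0.
At s = 40.0: P(θ<0.62) ≈ 0.951. Adjusting to match 0.95 gives s ≈ 39.31.
So α = 0.49·39.31 ≈ 19.26, β = 0.51·39.31 ≈ 20.05.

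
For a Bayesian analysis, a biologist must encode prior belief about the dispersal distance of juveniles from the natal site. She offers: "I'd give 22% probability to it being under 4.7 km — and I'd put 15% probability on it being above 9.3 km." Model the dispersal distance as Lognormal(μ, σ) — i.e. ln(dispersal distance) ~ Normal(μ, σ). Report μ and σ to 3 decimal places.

If T ~ Lognormal(μ,σ) then ln T ~ Normal(μ,σ), so the p-quantile of ln T is μ + z_p·σ.
ln(4.7) = 1.548 and ln(9.3) = 2.23; z_{0.22} = -0.7722, z_{0.85} = 1.036.
σ = (2.23 − 1.548)/(1.036 − (-0.7722)) = 0.377.
μ = 1.548 − (-0.7722)·0.377 = 1.839.

μ ≈ 1.839, σ ≈ 0.377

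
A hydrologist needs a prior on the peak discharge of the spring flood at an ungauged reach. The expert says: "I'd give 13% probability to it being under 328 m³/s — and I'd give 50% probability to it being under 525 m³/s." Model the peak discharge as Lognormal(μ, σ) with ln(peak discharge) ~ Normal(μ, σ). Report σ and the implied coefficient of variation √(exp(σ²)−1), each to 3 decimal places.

If T ~ Lognormal(μ,σ) then ln T ~ Normal(μ,σ), so the p-quantile of ln T is μ + z_p·σ.
ln(328) = 5.793 and ln(525) = 6.263; z_{0.13} = -1.126, z_{0.5} = 0.
σ = (6.263 − 5.793)/(0 − (-1.126)) = 0.418.
μ = 5.793 − (-1.126)·0.418 = 6.263.
CV = √(exp(σ²)−1) = √(exp(0.1744)−1) = 0.436.

σ ≈ 0.418, CV ≈ 0.436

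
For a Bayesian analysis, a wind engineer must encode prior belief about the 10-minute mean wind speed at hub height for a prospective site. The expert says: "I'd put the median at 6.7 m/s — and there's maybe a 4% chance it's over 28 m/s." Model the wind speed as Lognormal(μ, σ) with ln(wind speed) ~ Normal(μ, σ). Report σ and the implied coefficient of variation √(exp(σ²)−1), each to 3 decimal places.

σ ≈ 0.817, CV ≈ 0.974

If T ~ Lognormal(μ,σ) then ln T ~ Normal(μ,σ), so the p-quantile of ln T is μ + z_p·σ.
ln(6.7) = 1.902 and ln(28) = 3.332; z_{0.5} = 0, z_{0.96} = 1.751.
σ = (3.332 − 1.902)/(1.751 − (0)) = 0.817.
μ = 1.902 − (0)·0.817 = 1.902.
CV = √(exp(σ²)−1) = √(exp(0.6673)−1) = 0.974.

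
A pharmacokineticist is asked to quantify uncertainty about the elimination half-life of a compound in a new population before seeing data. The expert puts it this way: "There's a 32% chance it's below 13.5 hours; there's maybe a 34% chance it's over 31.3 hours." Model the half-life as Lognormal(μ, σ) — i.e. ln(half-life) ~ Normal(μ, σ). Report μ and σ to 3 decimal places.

If T ~ Lognormal(μ,σ) then ln T ~ Normal(μ,σ), so the p-quantile of ln T is μ + z_p·σ.
ln(13.5) = 2.603 and ln(31.3) = 3.444; z_{0.32} = -0.4677, z_{0.66} = 0.4125.
σ = (3.444 − 2.603)/(0.4125 − (-0.4677)) = 0.955.
μ = 2.603 − (-0.4677)·0.955 = 3.050.

μ ≈ 3.050, σ ≈ 0.955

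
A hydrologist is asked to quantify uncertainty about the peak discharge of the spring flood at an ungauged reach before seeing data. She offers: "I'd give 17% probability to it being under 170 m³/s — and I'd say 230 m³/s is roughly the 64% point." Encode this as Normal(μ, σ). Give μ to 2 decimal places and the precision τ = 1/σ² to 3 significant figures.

μ = 213.61, τ = 0.000479

The p-quantile of Normal(μ,σ) is μ + z_p·σ, with z_{0.17} = -0.9542 and z_{0.64} = 0.3585.
Eliminate σ: μ = (z₂·x₁ − z₁·x₂)/(z₂ − z₁) = (0.3585·170 − (-0.9542)·230)/1.313 = 213.61.
Then σ = (x₂ − x₁)/(z₂ − z₁) = (230 − 170)/1.313 = 45.71.
Precision τ = 1/σ² = 1/45.71² = 0.000479.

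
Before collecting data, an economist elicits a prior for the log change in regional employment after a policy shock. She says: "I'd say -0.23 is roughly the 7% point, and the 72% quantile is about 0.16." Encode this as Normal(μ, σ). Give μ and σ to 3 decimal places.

μ = 0.050, σ = 0.189

For Normal(μ,σ), the p-quantile is μ + z_p·σ. Here z_{0.07} = -1.476, z_{0.72} = 0.5828.
So -0.23 = μ − 1.476σ and 0.16 = μ + 0.5828σ.
Subtracting: σ = (0.16 − -0.23)/(0.5828 − (-1.476)) = 0.189.
Then μ = -0.23 − (-1.476)·0.189 = 0.050.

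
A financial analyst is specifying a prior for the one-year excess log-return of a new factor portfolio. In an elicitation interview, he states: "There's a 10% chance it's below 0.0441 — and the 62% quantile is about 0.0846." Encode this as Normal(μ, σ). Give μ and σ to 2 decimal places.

For Normal(μ,σ), the p-quantile is μ + z_p·σ. Here z_{0.1} = -1.282, z_{0.62} = 0.3055.
So 0.0441 = μ − 1.282σ and 0.0846 = μ + 0.3055σ.
Subtracting: σ = (0.0846 − 0.0441)/(0.3055 − (-1.282)) = 0.03.
Then μ = 0.0441 − (-1.282)·0.03 = 0.08.

μ = 0.08, σ = 0.03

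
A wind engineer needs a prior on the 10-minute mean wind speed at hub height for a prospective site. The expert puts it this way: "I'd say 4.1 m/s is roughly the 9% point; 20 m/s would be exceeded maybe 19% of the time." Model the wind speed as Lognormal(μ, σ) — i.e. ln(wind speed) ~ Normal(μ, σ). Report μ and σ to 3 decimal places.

If T ~ Lognormal(μ,σ) then ln T ~ Normal(μ,σ), so the p-quantile of ln T is μ + z_p·σ.
ln(4.1) = 1.411 and ln(20) = 2.996; z_{0.09} = -1.341, z_{0.81} = 0.8779.
σ = (2.996 − 1.411)/(0.8779 − (-1.341)) = 0.714.
μ = 1.411 − (-1.341)·0.714 = 2.369.

μ ≈ 2.369, σ ≈ 0.714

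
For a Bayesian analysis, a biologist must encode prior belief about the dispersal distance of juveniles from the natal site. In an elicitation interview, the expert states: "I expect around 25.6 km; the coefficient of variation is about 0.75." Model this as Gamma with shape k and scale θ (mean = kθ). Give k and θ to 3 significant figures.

k ≈ 1.78, θ ≈ 14.4

For Gamma(k, scale θ): mean = kθ, variance = kθ², so CV = 1/√k.
CV = 0.75, hence k = 1/CV² = 1.78.
Then θ = mean/k = 25.6/1.78 = 14.4.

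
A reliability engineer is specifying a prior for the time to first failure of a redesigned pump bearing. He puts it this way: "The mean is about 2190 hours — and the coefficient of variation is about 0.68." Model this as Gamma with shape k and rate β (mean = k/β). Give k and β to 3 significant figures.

k ≈ 2.16, β ≈ 0.000988

For Gamma(k, rate β): mean = k/β, variance = k/β², so CV = 1/√k.
CV = 0.68, hence k = 1/CV² = 2.16.
Then β = k/mean = 2.16/2190 = 0.000988.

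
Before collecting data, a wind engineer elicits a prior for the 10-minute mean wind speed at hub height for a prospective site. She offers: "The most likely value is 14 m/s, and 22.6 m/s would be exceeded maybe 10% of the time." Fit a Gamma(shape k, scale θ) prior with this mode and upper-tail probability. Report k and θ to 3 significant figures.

k ≈ 9.2, θ ≈ 1.71

Gamma(k,θ) with k>1 has mode (k−1)θ, so θ = 14/(k−1).
Need P(X < 22.6) = 0.9 with θ tied to k this way. Start at k = 2, θ = 14: P(X<22.6) ≈ 0.480.
Too low — raise k to concentrate. Iterating converges to k ≈ 9.2.
Then θ = 14/(9.2−1) ≈ 1.71.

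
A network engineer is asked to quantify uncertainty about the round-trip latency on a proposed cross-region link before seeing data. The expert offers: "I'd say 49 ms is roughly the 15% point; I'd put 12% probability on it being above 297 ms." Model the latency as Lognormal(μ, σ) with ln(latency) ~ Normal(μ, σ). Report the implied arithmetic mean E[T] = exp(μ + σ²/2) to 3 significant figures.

E[T] ≈ 159 ms

If T ~ Lognormal(μ,σ) then ln T ~ Normal(μ,σ), so the p-quantile of ln T is μ + z_p·σ.
ln(49) = 3.892 and ln(297) = 5.694; z_{0.15} = -1.036, z_{0.88} = 1.175.
σ = (5.694 − 3.892)/(1.175 − (-1.036)) = 0.815.
μ = 3.892 − (-1.036)·0.815 = 4.736.
E[T] = exp(μ + σ²/2) = exp(4.736 + 0.3320) = 159 ms.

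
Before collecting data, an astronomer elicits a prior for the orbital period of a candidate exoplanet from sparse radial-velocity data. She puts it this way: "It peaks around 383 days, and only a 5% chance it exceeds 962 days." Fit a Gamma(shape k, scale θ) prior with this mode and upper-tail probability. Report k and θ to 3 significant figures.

k ≈ 4.2, θ ≈ 120

Gamma(k,θ) with k>1 has mode (k−1)θ, so θ = 383/(k−1).
Need P(X < 962) = 0.95 with θ tied to k this way. Start at k = 2, θ = 383: P(X<962) ≈ 0.715.
Too low — raise k to concentrate. Iterating converges to k ≈ 4.2.
Then θ = 383/(4.2−1) ≈ 120.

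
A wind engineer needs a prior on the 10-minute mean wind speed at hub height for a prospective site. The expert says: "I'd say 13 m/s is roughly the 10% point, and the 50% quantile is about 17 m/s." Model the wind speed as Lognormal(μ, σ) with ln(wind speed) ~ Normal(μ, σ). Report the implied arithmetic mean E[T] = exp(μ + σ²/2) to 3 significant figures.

If T ~ Lognormal(μ,σ) then ln T ~ Normal(μ,σ), so the p-quantile of ln T is μ + z_p·σ.
ln(13) = 2.565 and ln(17) = 2.833; z_{0.1} = -1.282, z_{0.5} = 0.
σ = (2.833 − 2.565)/(0 − (-1.282)) = 0.209.
μ = 2.565 − (-1.282)·0.209 = 2.833.
E[T] = exp(μ + σ²/2) = exp(2.833 + 0.0219) = 17.4 m/s.

E[T] ≈ 17.4 m/s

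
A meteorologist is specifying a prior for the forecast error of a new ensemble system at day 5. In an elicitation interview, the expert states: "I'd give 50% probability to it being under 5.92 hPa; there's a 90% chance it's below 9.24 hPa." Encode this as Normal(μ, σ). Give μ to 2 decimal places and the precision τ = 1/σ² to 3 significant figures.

μ = 5.92, τ = 0.149

For Normal(μ,σ), the p-quantile is μ + z_p·σ. Here z_{0.5} = 0, z_{0.9} = 1.282.
So 5.92 = μ + 0σ and 9.24 = μ + 1.282σ.
Subtracting: σ = (9.24 − 5.92)/(1.282 − (0)) = 2.59.
Then μ = 5.92 − (0)·2.59 = 5.92.
Precision τ = 1/σ² = 1/2.591² = 0.149.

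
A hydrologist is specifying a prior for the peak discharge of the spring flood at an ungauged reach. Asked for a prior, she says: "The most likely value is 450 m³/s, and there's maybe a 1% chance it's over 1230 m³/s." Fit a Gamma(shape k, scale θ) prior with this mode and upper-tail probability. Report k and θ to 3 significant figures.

k ≈ 5.55, θ ≈ 98.9

Gamma(k,θ) with k>1 has mode (k−1)θ, so θ = 450/(k−1).
Need P(X < 1230) = 0.99 with θ tied to k this way. Start at k = 2, θ = 450: P(X<1230) ≈ 0.757.
Too low — raise k to concentrate. Iterating converges to k ≈ 5.55.
Then θ = 450/(5.55−1) ≈ 98.9.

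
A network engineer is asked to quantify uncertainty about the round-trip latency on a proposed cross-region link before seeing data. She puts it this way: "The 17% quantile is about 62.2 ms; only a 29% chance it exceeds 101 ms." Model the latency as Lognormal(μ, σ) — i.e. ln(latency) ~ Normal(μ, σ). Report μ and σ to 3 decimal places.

μ ≈ 4.437, σ ≈ 0.322

If T ~ Lognormal(μ,σ) then ln T ~ Normal(μ,σ), so the p-quantile of ln T is μ + z_p·σ.
ln(62.2) = 4.13 and ln(101) = 4.615; z_{0.17} = -0.9542, z_{0.71} = 0.5534.
σ = (4.615 − 4.13)/(0.5534 − (-0.9542)) = 0.322.
μ = 4.13 − (-0.9542)·0.322 = 4.437.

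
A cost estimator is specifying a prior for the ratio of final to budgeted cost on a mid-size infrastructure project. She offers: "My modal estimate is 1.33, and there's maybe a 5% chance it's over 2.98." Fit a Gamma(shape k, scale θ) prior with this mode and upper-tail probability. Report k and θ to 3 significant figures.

k ≈ 5.22, θ ≈ 0.315

Gamma(k,θ) with k>1 has mode (k−1)θ, so θ = 1.33/(k−1).
Need P(X < 2.98) = 0.95 with θ tied to k this way. Start at k = 2, θ = 1.33: P(X<2.98) ≈ 0.655.
Too low — raise k to concentrate. Iterating converges to k ≈ 5.22.
Then θ = 1.33/(5.22−1) ≈ 0.315.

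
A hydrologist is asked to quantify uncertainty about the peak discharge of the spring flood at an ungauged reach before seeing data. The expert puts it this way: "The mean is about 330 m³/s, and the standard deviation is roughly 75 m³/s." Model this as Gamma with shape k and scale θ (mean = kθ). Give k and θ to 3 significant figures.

k ≈ 19.4, θ ≈ 17

For Gamma(k, scale θ): mean = kθ, variance = kθ², so CV = 1/√k.
CV = SD/mean = 75/330 = 0.2273, hence k = 1/CV² = 19.4.
Then θ = mean/k = 330/19.4 = 17.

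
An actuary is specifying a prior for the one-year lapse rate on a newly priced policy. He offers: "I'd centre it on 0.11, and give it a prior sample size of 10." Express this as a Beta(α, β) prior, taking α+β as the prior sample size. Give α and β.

Under the effective-sample-size interpretation, Beta(α, β) has prior mean α/(α+β) and prior sample size α+β.
So α+β = 10 and α/(α+β) = 0.11, giving α = 0.11·10 = 1.1 and β = 10 − 1.1 = 8.9.

α = 1.1, β = 8.9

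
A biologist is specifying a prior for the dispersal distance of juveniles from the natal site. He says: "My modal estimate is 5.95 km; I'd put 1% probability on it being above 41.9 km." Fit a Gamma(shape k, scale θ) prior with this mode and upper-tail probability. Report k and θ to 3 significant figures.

k ≈ 1.92, θ ≈ 6.45

Gamma(k,θ) with k>1 has mode (k−1)θ, so θ = 5.95/(k−1).
Need P(X < 41.9) = 0.99 with θ tied to k this way. Start at k = 2, θ = 5.95: P(X<41.9) ≈ 0.993.
Too high — lower k to spread out. Iterating converges to k ≈ 1.92.
Then θ = 5.95/(1.92−1) ≈ 6.45.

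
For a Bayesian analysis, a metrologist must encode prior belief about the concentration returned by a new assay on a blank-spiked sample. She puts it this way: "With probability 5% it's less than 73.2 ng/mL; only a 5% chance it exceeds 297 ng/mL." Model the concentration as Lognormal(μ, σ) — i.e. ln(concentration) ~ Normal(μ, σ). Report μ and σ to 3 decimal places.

If T ~ Lognormal(μ,σ) then ln T ~ Normal(μ,σ), so the p-quantile of ln T is μ + z_p·σ.
ln(73.2) = 4.293 and ln(297) = 5.694; z_{0.05} = -1.645, z_{0.95} = 1.645.
σ = (5.694 − 4.293)/(1.645 − (-1.645)) = 0.426.
μ = 4.293 − (-1.645)·0.426 = 4.993.

μ ≈ 4.993, σ ≈ 0.426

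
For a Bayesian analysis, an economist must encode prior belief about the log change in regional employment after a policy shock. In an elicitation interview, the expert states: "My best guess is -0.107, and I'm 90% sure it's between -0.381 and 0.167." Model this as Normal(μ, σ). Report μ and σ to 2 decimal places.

A symmetric 90% interval runs μ ± z·σ with z = 1.645.
Half-width = 0.274, so σ = 0.274/1.645 = 0.17.
μ is the stated best guess, -0.11.

μ = -0.11, σ = 0.17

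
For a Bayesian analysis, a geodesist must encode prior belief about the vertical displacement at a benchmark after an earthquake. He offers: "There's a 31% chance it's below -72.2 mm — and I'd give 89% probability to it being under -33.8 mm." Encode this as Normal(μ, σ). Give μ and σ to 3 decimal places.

μ = -61.145, σ = 22.295

For Normal(μ,σ), the p-quantile is μ + z_p·σ. Here z_{0.31} = -0.4959, z_{0.89} = 1.227.
So -72.2 = μ − 0.4959σ and -33.8 = μ + 1.227σ.
Subtracting: σ = (-33.8 − -72.2)/(1.227 − (-0.4959)) = 22.295.
Then μ = -72.2 − (-0.4959)·22.295 = -61.145.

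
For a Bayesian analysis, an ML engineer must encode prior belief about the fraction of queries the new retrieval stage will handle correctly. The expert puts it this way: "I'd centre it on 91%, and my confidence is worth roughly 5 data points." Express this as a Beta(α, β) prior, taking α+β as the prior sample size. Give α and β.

α = 4.55, β = 0.45

Under the effective-sample-size interpretation, Beta(α, β) has prior mean α/(α+β) and prior sample size α+β.
So α+β = 5 and α/(α+β) = 0.91, giving α = 0.91·5 = 4.55 and β = 5 − 4.55 = 0.45.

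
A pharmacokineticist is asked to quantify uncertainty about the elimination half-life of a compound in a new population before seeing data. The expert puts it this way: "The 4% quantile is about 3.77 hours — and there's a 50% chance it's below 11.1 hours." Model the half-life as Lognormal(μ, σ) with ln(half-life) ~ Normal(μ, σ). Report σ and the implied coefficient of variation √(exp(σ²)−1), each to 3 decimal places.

σ ≈ 0.617, CV ≈ 0.680

If T ~ Lognormal(μ,σ) then ln T ~ Normal(μ,σ), so the p-quantile of ln T is μ + z_p·σ.
ln(3.77) = 1.327 and ln(11.1) = 2.407; z_{0.04} = -1.751, z_{0.5} = 0.
σ = (2.407 − 1.327)/(0 − (-1.751)) = 0.617.
μ = 1.327 − (-1.751)·0.617 = 2.407.
CV = √(exp(σ²)−1) = √(exp(0.3805)−1) = 0.680.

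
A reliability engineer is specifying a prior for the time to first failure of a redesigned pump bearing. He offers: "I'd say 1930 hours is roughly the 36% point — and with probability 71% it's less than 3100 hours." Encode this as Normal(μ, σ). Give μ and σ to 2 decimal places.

μ = 2389.94, σ = 1283.11

For Normal(μ,σ), the p-quantile is μ + z_p·σ. Here z_{0.36} = -0.3585, z_{0.71} = 0.5534.
So 1930 = μ − 0.3585σ and 3100 = μ + 0.5534σ.
Subtracting: σ = (3100 − 1930)/(0.5534 − (-0.3585)) = 1283.11.
Then μ = 1930 − (-0.3585)·1283.11 = 2389.94.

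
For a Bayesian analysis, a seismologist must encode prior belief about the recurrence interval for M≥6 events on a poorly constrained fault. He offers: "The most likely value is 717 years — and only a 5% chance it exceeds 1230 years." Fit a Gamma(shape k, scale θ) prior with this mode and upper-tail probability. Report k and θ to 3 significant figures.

k ≈ 10.6, θ ≈ 74.8

Gamma(k,θ) with k>1 has mode (k−1)θ, so θ = 717/(k−1).
Need P(X < 1230) = 0.95 with θ tied to k this way. Start at k = 2, θ = 717: P(X<1230) ≈ 0.512.
Too low — raise k to concentrate. Iterating converges to k ≈ 10.6.
Then θ = 717/(10.6−1) ≈ 74.8.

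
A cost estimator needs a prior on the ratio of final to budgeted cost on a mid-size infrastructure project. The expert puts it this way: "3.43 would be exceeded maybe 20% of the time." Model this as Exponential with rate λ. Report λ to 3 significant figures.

λ ≈ 0.469

P(T > 3.43) = e^(−λ·3.43) = 0.2, so λ = −ln(0.2)/3.43 = 0.469.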